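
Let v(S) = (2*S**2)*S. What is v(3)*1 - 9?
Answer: 45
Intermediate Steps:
v(S) = 2*S**3
v(3)*1 - 9 = (2*3**3)*1 - 9 = (2*27)*1 - 9 = 54*1 - 9 = 54 - 9 = 45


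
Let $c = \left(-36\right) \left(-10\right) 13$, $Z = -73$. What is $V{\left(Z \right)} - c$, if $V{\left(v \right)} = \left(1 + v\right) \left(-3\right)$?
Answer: $-4464$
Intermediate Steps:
$V{\left(v \right)} = -3 - 3 v$
$c = 4680$ ($c = 360 \cdot 13 = 4680$)
$V{\left(Z \right)} - c = \left(-3 - -219\right) - 4680 = \left(-3 + 219\right) - 4680 = 216 - 4680 = -4464$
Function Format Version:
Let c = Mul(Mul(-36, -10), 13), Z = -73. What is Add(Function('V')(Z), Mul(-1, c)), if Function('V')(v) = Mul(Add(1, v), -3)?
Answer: -4464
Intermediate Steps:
Function('V')(v) = Add(-3, Mul(-3, v))
c = 4680 (c = Mul(360, 13) = 4680)
Add(Function('V')(Z), Mul(-1, c)) = Add(Add(-3, Mul(-3, -73)), Mul(-1, 4680)) = Add(Add(-3, 219), -4680) = Add(216, -4680) = -4464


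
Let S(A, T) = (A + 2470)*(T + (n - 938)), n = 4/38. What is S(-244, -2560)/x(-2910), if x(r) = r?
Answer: 4931332/1843 ≈ 2675.7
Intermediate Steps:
n = 2/19 (n = (1/38)*4 = 2/19 ≈ 0.10526)
S(A, T) = (2470 + A)*(-17820/19 + T) (S(A, T) = (A + 2470)*(T + (2/19 - 938)) = (2470 + A)*(T - 17820/19) = (2470 + A)*(-17820/19 + T))
S(-244, -2560)/x(-2910) = (-2316600 + 2470*(-2560) - 17820/19*(-244) - 244*(-2560))/(-2910) = (-2316600 - 6323200 + 4348080/19 + 624640)*(-1/2910) = -147939960/19*(-1/2910) = 4931332/1843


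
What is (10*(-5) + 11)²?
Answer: 1521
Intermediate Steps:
(10*(-5) + 11)² = (-50 + 11)² = (-39)² = 1521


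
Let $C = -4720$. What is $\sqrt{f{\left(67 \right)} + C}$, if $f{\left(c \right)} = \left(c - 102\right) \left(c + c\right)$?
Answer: $i \sqrt{9410} \approx 97.005 i$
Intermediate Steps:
$f{\left(c \right)} = 2 c \left(-102 + c\right)$ ($f{\left(c \right)} = \left(-102 + c\right) 2 c = 2 c \left(-102 + c\right)$)
$\sqrt{f{\left(67 \right)} + C} = \sqrt{2 \cdot 67 \left(-102 + 67\right) - 4720} = \sqrt{2 \cdot 67 \left(-35\right) - 4720} = \sqrt{-4690 - 4720} = \sqrt{-9410} = i \sqrt{9410}$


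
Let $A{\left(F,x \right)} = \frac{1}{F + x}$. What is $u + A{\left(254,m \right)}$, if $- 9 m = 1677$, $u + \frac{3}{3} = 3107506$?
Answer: $\frac{630823518}{203} \approx 3.1075 \cdot 10^{6}$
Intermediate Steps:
$u = 3107505$ ($u = -1 + 3107506 = 3107505$)
$m = - \frac{559}{3}$ ($m = \left(- \frac{1}{9}\right) 1677 = - \frac{559}{3} \approx -186.33$)
$u + A{\left(254,m \right)} = 3107505 + \frac{1}{254 - \frac{559}{3}} = 3107505 + \frac{1}{\frac{203}{3}} = 3107505 + \frac{3}{203} = \frac{630823518}{203}$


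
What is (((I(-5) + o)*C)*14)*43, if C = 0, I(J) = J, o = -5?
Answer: 0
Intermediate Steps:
(((I(-5) + o)*C)*14)*43 = (((-5 - 5)*0)*14)*43 = (-10*0*14)*43 = (0*14)*43 = 0*43 = 0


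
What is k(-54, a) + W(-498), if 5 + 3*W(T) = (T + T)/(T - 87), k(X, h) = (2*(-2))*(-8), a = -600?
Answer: 18077/585 ≈ 30.901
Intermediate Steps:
k(X, h) = 32 (k(X, h) = -4*(-8) = 32)
W(T) = -5/3 + 2*T/(3*(-87 + T)) (W(T) = -5/3 + ((T + T)/(T - 87))/3 = -5/3 + ((2*T)/(-87 + T))/3 = -5/3 + (2*T/(-87 + T))/3 = -5/3 + 2*T/(3*(-87 + T)))
k(-54, a) + W(-498) = 32 + (145 - 1*(-498))/(-87 - 498) = 32 + (145 + 498)/(-585) = 32 - 1/585*643 = 32 - 643/585 = 18077/585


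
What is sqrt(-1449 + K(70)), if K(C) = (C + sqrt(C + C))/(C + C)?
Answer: sqrt(-7097650 + 70*sqrt(35))/70 ≈ 38.058*I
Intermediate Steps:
K(C) = (C + sqrt(2)*sqrt(C))/(2*C) (K(C) = (C + sqrt(2*C))/((2*C)) = (C + sqrt(2)*sqrt(C))*(1/(2*C)) = (C + sqrt(2)*sqrt(C))/(2*C))
sqrt(-1449 + K(70)) = sqrt(-1449 + (1/2 + sqrt(2)/(2*sqrt(70)))) = sqrt(-1449 + (1/2 + sqrt(2)*(sqrt(70)/70)/2)) = sqrt(-1449 + (1/2 + sqrt(35)/70)) = sqrt(-2897/2 + sqrt(35)/70)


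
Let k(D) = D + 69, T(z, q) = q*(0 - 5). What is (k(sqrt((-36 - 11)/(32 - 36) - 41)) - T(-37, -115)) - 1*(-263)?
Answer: -243 + 3*I*sqrt(13)/2 ≈ -243.0 + 5.4083*I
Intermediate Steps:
T(z, q) = -5*q (T(z, q) = q*(-5) = -5*q)
k(D) = 69 + D
(k(sqrt((-36 - 11)/(32 - 36) - 41)) - T(-37, -115)) - 1*(-263) = ((69 + sqrt((-36 - 11)/(32 - 36) - 41)) - (-5)*(-115)) - 1*(-263) = ((69 + sqrt(-47/(-4) - 41)) - 1*575) + 263 = ((69 + sqrt(-47*(-1/4) - 41)) - 575) + 263 = ((69 + sqrt(47/4 - 41)) - 575) + 263 = ((69 + sqrt(-117/4)) - 575) + 263 = ((69 + 3*I*sqrt(13)/2) - 575) + 263 = (-506 + 3*I*sqrt(13)/2) + 263 = -243 + 3*I*sqrt(13)/2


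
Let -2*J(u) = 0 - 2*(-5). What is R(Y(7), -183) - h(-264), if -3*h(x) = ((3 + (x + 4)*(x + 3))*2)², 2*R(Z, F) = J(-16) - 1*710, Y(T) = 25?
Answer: 12281030669/2 ≈ 6.1405e+9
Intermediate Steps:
J(u) = -5 (J(u) = -(0 - 2*(-5))/2 = -(0 + 10)/2 = -½*10 = -5)
R(Z, F) = -715/2 (R(Z, F) = (-5 - 1*710)/2 = (-5 - 710)/2 = (½)*(-715) = -715/2)
h(x) = -(6 + 2*(3 + x)*(4 + x))²/3 (h(x) = -4*(3 + (x + 4)*(x + 3))²/3 = -4*(3 + (4 + x)*(3 + x))²/3 = -4*(3 + (3 + x)*(4 + x))²/3 = -(6 + 2*(3 + x)*(4 + x))²/3)
R(Y(7), -183) - h(-264) = -715/2 - (-4)*(15 + (-264)² + 7*(-264))²/3 = -715/2 - (-4)*(15 + 69696 - 1848)²/3 = -715/2 - (-4)*67863²/3 = -715/2 - (-4)*4605386769/3 = -715/2 - 1*(-6140515692) = -715/2 + 6140515692 = 12281030669/2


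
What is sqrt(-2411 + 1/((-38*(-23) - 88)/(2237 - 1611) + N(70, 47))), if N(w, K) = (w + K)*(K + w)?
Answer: I*sqrt(36138730819026)/122430 ≈ 49.102*I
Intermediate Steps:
N(w, K) = (K + w)**2 (N(w, K) = (K + w)*(K + w) = (K + w)**2)
sqrt(-2411 + 1/((-38*(-23) - 88)/(2237 - 1611) + N(70, 47))) = sqrt(-2411 + 1/((-38*(-23) - 88)/(2237 - 1611) + (47 + 70)**2)) = sqrt(-2411 + 1/((874 - 88)/626 + 117**2)) = sqrt(-2411 + 1/(786*(1/626) + 13689)) = sqrt(-2411 + 1/(393/313 + 13689)) = sqrt(-2411 + 1/(4285050/313)) = sqrt(-2411 + 313/4285050) = sqrt(-10331255237/4285050) = I*sqrt(36138730819026)/122430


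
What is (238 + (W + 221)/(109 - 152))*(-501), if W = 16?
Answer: -5008497/43 ≈ -1.1648e+5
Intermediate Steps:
(238 + (W + 221)/(109 - 152))*(-501) = (238 + (16 + 221)/(109 - 152))*(-501) = (238 + 237/(-43))*(-501) = (238 + 237*(-1/43))*(-501) = (238 - 237/43)*(-501) = (9997/43)*(-501) = -5008497/43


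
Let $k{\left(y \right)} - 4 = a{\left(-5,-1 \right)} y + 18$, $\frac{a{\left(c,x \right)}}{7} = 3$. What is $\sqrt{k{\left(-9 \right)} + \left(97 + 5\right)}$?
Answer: $i \sqrt{65} \approx 8.0623 i$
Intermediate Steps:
$a{\left(c,x \right)} = 21$ ($a{\left(c,x \right)} = 7 \cdot 3 = 21$)
$k{\left(y \right)} = 22 + 21 y$ ($k{\left(y \right)} = 4 + \left(21 y + 18\right) = 4 + \left(18 + 21 y\right) = 22 + 21 y$)
$\sqrt{k{\left(-9 \right)} + \left(97 + 5\right)} = \sqrt{\left(22 + 21 \left(-9\right)\right) + \left(97 + 5\right)} = \sqrt{\left(22 - 189\right) + 102} = \sqrt{-167 + 102} = \sqrt{-65} = i \sqrt{65}$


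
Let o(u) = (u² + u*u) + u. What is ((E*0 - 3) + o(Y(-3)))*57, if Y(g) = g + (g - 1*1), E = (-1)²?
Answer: 5016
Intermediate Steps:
E = 1
Y(g) = -1 + 2*g (Y(g) = g + (g - 1) = g + (-1 + g) = -1 + 2*g)
o(u) = u + 2*u² (o(u) = (u² + u²) + u = 2*u² + u = u + 2*u²)
((E*0 - 3) + o(Y(-3)))*57 = ((1*0 - 3) + (-1 + 2*(-3))*(1 + 2*(-1 + 2*(-3))))*57 = ((0 - 3) + (-1 - 6)*(1 + 2*(-1 - 6)))*57 = (-3 - 7*(1 + 2*(-7)))*57 = (-3 - 7*(1 - 14))*57 = (-3 - 7*(-13))*57 = (-3 + 91)*57 = 88*57 = 5016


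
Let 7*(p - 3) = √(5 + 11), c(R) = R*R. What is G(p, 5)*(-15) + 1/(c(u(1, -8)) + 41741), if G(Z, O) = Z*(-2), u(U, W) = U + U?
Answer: 31308757/292215 ≈ 107.14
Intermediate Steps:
u(U, W) = 2*U
c(R) = R²
p = 25/7 (p = 3 + √(5 + 11)/7 = 3 + √16/7 = 3 + (⅐)*4 = 3 + 4/7 = 25/7 ≈ 3.5714)
G(Z, O) = -2*Z
G(p, 5)*(-15) + 1/(c(u(1, -8)) + 41741) = -2*25/7*(-15) + 1/((2*1)² + 41741) = -50/7*(-15) + 1/(2² + 41741) = 750/7 + 1/(4 + 41741) = 750/7 + 1/41745 = 31308757/292215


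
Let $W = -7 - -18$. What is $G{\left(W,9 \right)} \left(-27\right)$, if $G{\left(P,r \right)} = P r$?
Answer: $-2673$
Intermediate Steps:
$W = 11$ ($W = -7 + 18 = 11$)
$G{\left(W,9 \right)} \left(-27\right) = 11 \cdot 9 \left(-27\right) = 99 \left(-27\right) = -2673$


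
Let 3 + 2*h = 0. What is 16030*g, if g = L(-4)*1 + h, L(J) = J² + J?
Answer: 168315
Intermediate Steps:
h = -3/2 (h = -3/2 + (½)*0 = -3/2 + 0 = -3/2 ≈ -1.5000)
L(J) = J + J²
g = 21/2 (g = -4*(1 - 4)*1 - 3/2 = -4*(-3)*1 - 3/2 = 12*1 - 3/2 = 12 - 3/2 = 21/2 ≈ 10.500)
16030*g = 16030*(21/2) = 168315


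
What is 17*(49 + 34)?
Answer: 1411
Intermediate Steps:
17*(49 + 34) = 17*83 = 1411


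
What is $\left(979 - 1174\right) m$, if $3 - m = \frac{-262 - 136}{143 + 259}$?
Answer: $- \frac{52130}{67} \approx -778.06$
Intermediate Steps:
$m = \frac{802}{201}$ ($m = 3 - \frac{-262 - 136}{143 + 259} = 3 - - \frac{398}{402} = 3 - \left(-398\right) \frac{1}{402} = 3 - - \frac{199}{201} = 3 + \frac{199}{201} = \frac{802}{201} \approx 3.9901$)
$\left(979 - 1174\right) m = \left(979 - 1174\right) \frac{802}{201} = \left(-195\right) \frac{802}{201} = - \frac{52130}{67}$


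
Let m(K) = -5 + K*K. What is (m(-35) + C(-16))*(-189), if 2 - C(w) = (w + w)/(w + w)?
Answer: -230769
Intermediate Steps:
C(w) = 1 (C(w) = 2 - (w + w)/(w + w) = 2 - 2*w/(2*w) = 2 - 2*w*1/(2*w) = 2 - 1*1 = 2 - 1 = 1)
m(K) = -5 + K²
(m(-35) + C(-16))*(-189) = ((-5 + (-35)²) + 1)*(-189) = ((-5 + 1225) + 1)*(-189) = (1220 + 1)*(-189) = 1221*(-189) = -230769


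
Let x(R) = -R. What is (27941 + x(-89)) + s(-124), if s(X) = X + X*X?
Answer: 43282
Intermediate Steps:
s(X) = X + X²
(27941 + x(-89)) + s(-124) = (27941 - 1*(-89)) - 124*(1 - 124) = (27941 + 89) - 124*(-123) = 28030 + 15252 = 43282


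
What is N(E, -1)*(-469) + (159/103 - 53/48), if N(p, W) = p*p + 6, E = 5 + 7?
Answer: -347808227/4944 ≈ -70350.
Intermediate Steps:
E = 12
N(p, W) = 6 + p**2 (N(p, W) = p**2 + 6 = 6 + p**2)
N(E, -1)*(-469) + (159/103 - 53/48) = (6 + 12**2)*(-469) + (159/103 - 53/48) = (6 + 144)*(-469) + (159*(1/103) - 53*1/48) = 150*(-469) + (159/103 - 53/48) = -70350 + 2173/4944 = -347808227/4944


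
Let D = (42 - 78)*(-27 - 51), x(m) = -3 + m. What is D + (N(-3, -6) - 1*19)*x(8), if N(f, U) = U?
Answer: 2683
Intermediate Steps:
D = 2808 (D = -36*(-78) = 2808)
D + (N(-3, -6) - 1*19)*x(8) = 2808 + (-6 - 1*19)*(-3 + 8) = 2808 + (-6 - 19)*5 = 2808 - 25*5 = 2808 - 125 = 2683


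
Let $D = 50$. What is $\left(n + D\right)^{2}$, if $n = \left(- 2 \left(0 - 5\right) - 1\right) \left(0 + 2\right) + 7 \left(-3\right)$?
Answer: $2209$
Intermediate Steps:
$n = -3$ ($n = \left(\left(-2\right) \left(-5\right) - 1\right) 2 - 21 = \left(10 - 1\right) 2 - 21 = 9 \cdot 2 - 21 = 18 - 21 = -3$)
$\left(n + D\right)^{2} = \left(-3 + 50\right)^{2} = 47^{2} = 2209$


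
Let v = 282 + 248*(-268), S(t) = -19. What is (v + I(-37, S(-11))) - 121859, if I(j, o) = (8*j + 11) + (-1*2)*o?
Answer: -188288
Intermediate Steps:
v = -66182 (v = 282 - 66464 = -66182)
I(j, o) = 11 - 2*o + 8*j (I(j, o) = (11 + 8*j) - 2*o = 11 - 2*o + 8*j)
(v + I(-37, S(-11))) - 121859 = (-66182 + (11 - 2*(-19) + 8*(-37))) - 121859 = (-66182 + (11 + 38 - 296)) - 121859 = (-66182 - 247) - 121859 = -66429 - 121859 = -188288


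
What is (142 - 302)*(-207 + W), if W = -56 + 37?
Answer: 36160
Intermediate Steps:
W = -19
(142 - 302)*(-207 + W) = (142 - 302)*(-207 - 19) = -160*(-226) = 36160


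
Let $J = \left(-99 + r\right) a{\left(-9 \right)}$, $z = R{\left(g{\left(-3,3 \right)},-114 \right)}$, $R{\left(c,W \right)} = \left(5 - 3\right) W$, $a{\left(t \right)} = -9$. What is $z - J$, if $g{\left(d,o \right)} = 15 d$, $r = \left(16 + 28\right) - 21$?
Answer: $-912$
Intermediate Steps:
$r = 23$ ($r = 44 - 21 = 23$)
$R{\left(c,W \right)} = 2 W$
$z = -228$ ($z = 2 \left(-114\right) = -228$)
$J = 684$ ($J = \left(-99 + 23\right) \left(-9\right) = \left(-76\right) \left(-9\right) = 684$)
$z - J = -228 - 684 = -912$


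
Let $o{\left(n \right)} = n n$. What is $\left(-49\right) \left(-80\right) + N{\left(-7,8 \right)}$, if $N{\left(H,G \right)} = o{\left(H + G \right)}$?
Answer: $3921$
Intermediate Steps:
$o{\left(n \right)} = n^{2}$
$N{\left(H,G \right)} = \left(G + H\right)^{2}$ ($N{\left(H,G \right)} = \left(H + G\right)^{2} = \left(G + H\right)^{2}$)
$\left(-49\right) \left(-80\right) + N{\left(-7,8 \right)} = \left(-49\right) \left(-80\right) + \left(8 - 7\right)^{2} = 3920 + 1^{2} = 3920 + 1 = 3921$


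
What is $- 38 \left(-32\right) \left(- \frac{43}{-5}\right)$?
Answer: $\frac{52288}{5} \approx 10458.0$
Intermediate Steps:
$- 38 \left(-32\right) \left(- \frac{43}{-5}\right) = - \left(-1216\right) \left(\left(-43\right) \left(- \frac{1}{5}\right)\right) = - \frac{\left(-1216\right) 43}{5} = \left(-1\right) \left(- \frac{52288}{5}\right) = \frac{52288}{5}$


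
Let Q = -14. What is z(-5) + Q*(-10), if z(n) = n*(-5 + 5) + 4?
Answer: 144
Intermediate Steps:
z(n) = 4 (z(n) = n*0 + 4 = 0 + 4 = 4)
z(-5) + Q*(-10) = 4 - 14*(-10) = 4 + 140 = 144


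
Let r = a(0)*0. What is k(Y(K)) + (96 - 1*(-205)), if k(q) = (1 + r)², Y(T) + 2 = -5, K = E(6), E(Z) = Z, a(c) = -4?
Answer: 302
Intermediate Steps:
K = 6
Y(T) = -7 (Y(T) = -2 - 5 = -7)
r = 0 (r = -4*0 = 0)
k(q) = 1 (k(q) = (1 + 0)² = 1² = 1)
k(Y(K)) + (96 - 1*(-205)) = 1 + (96 - 1*(-205)) = 1 + (96 + 205) = 1 + 301 = 302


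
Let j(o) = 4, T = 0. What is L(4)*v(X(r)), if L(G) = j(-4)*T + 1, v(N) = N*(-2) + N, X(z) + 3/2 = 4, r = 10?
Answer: -5/2 ≈ -2.5000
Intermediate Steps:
X(z) = 5/2 (X(z) = -3/2 + 4 = 5/2)
v(N) = -N (v(N) = -2*N + N = -N)
L(G) = 1 (L(G) = 4*0 + 1 = 0 + 1 = 1)
L(4)*v(X(r)) = 1*(-1*5/2) = 1*(-5/2) = -5/2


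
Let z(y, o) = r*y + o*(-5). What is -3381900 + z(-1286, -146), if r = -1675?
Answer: -1227120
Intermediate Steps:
z(y, o) = -1675*y - 5*o (z(y, o) = -1675*y + o*(-5) = -1675*y - 5*o)
-3381900 + z(-1286, -146) = -3381900 + (-1675*(-1286) - 5*(-146)) = -3381900 + (2154050 + 730) = -3381900 + 2154780 = -1227120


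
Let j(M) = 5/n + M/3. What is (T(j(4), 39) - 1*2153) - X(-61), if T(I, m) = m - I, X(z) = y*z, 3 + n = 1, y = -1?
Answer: -13043/6 ≈ -2173.8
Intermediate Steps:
n = -2 (n = -3 + 1 = -2)
j(M) = -5/2 + M/3 (j(M) = 5/(-2) + M/3 = 5*(-½) + M*(⅓) = -5/2 + M/3)
X(z) = -z
(T(j(4), 39) - 1*2153) - X(-61) = ((39 - (-5/2 + (⅓)*4)) - 1*2153) - (-1)*(-61) = ((39 - (-5/2 + 4/3)) - 2153) - 1*61 = ((39 - 1*(-7/6)) - 2153) - 61 = ((39 + 7/6) - 2153) - 61 = (241/6 - 2153) - 61 = -12677/6 - 61 = -13043/6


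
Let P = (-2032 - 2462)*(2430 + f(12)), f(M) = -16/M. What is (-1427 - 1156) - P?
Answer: 10911845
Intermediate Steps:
P = -10914428 (P = (-2032 - 2462)*(2430 - 16/12) = -4494*(2430 - 16*1/12) = -4494*(2430 - 4/3) = -4494*7286/3 = -10914428)
(-1427 - 1156) - P = (-1427 - 1156) - 1*(-10914428) = -2583 + 10914428 = 10911845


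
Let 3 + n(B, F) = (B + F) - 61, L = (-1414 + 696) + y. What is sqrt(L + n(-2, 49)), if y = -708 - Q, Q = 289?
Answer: 2*I*sqrt(433) ≈ 41.617*I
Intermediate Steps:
y = -997 (y = -708 - 1*289 = -708 - 289 = -997)
L = -1715 (L = (-1414 + 696) - 997 = -718 - 997 = -1715)
n(B, F) = -64 + B + F (n(B, F) = -3 + ((B + F) - 61) = -3 + (-61 + B + F) = -64 + B + F)
sqrt(L + n(-2, 49)) = sqrt(-1715 + (-64 - 2 + 49)) = sqrt(-1715 - 17) = sqrt(-1732) = 2*I*sqrt(433)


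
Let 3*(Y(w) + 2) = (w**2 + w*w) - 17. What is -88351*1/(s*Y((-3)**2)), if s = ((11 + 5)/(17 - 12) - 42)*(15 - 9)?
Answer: 441755/53932 ≈ 8.1910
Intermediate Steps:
Y(w) = -23/3 + 2*w**2/3 (Y(w) = -2 + ((w**2 + w*w) - 17)/3 = -2 + ((w**2 + w**2) - 17)/3 = -2 + (2*w**2 - 17)/3 = -2 + (-17 + 2*w**2)/3 = -2 + (-17/3 + 2*w**2/3) = -23/3 + 2*w**2/3)
s = -1164/5 (s = (16/5 - 42)*6 = -194/5*6 = -1164/5 ≈ -232.80)
-88351*1/(s*Y((-3)**2)) = -88351*(-5/(1164*(-23/3 + 2*((-3)**2)**2/3))) = -88351*(-5/(1164*(-23/3 + (2/3)*9**2))) = -88351*(-5/(1164*(-23/3 + (2/3)*81))) = -88351*(-5/(1164*(-23/3 + 54))) = -88351/((139/3)*(-1164/5)) = -88351/(-53932/5) = -88351*(-5/53932) = 441755/53932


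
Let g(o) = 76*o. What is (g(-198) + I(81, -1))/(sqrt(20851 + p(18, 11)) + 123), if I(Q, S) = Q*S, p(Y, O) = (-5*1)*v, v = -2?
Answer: 1860867/5732 - 15129*sqrt(20861)/5732 ≈ -56.571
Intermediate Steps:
p(Y, O) = 10 (p(Y, O) = -5*1*(-2) = -5*(-2) = 10)
(g(-198) + I(81, -1))/(sqrt(20851 + p(18, 11)) + 123) = (76*(-198) + 81*(-1))/(sqrt(20851 + 10) + 123) = (-15048 - 81)/(sqrt(20861) + 123) = -15129/(123 + sqrt(20861))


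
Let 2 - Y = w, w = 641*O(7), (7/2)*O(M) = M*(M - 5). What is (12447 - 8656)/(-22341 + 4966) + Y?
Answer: -44518541/17375 ≈ -2562.2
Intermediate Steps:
O(M) = 2*M*(-5 + M)/7 (O(M) = 2*(M*(M - 5))/7 = 2*(M*(-5 + M))/7 = 2*M*(-5 + M)/7)
w = 2564 (w = 641*((2/7)*7*(-5 + 7)) = 641*((2/7)*7*2) = 641*4 = 2564)
Y = -2562 (Y = 2 - 1*2564 = 2 - 2564 = -2562)
(12447 - 8656)/(-22341 + 4966) + Y = (12447 - 8656)/(-22341 + 4966) - 2562 = 3791/(-17375) - 2562 = 3791*(-1/17375) - 2562 = -3791/17375 - 2562 = -44518541/17375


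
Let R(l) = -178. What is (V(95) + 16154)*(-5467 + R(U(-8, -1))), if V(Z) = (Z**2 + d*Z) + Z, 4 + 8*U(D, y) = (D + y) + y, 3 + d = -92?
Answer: -91725605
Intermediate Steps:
d = -95 (d = -3 - 92 = -95)
U(D, y) = -1/2 + y/4 + D/8 (U(D, y) = -1/2 + ((D + y) + y)/8 = -1/2 + (D + 2*y)/8 = -1/2 + (y/4 + D/8) = -1/2 + y/4 + D/8)
V(Z) = Z**2 - 94*Z (V(Z) = (Z**2 - 95*Z) + Z = Z**2 - 94*Z)
(V(95) + 16154)*(-5467 + R(U(-8, -1))) = (95*(-94 + 95) + 16154)*(-5467 - 178) = (95*1 + 16154)*(-5645) = (95 + 16154)*(-5645) = 16249*(-5645) = -91725605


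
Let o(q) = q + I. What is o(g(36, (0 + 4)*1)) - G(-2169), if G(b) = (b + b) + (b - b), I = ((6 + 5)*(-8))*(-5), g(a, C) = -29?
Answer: 4749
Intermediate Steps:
I = 440 (I = (11*(-8))*(-5) = -88*(-5) = 440)
G(b) = 2*b (G(b) = 2*b + 0 = 2*b)
o(q) = 440 + q (o(q) = q + 440 = 440 + q)
o(g(36, (0 + 4)*1)) - G(-2169) = (440 - 29) - 2*(-2169) = 411 - 1*(-4338) = 411 + 4338 = 4749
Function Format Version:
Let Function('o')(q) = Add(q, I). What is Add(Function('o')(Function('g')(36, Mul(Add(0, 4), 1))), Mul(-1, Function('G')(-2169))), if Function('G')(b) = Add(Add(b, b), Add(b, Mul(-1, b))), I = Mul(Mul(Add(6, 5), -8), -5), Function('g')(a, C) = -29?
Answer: 4749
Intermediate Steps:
I = 440 (I = Mul(Mul(11, -8), -5) = Mul(-88, -5) = 440)
Function('G')(b) = Mul(2, b) (Function('G')(b) = Add(Mul(2, b), 0) = Mul(2, b))
Function('o')(q) = Add(440, q) (Function('o')(q) = Add(q, 440) = Add(440, q))
Add(Function('o')(Function('g')(36, Mul(Add(0, 4), 1))), Mul(-1, Function('G')(-2169))) = Add(Add(440, -29), Mul(-1, Mul(2, -2169))) = Add(411, Mul(-1, -4338)) = Add(411, 4338) = 4749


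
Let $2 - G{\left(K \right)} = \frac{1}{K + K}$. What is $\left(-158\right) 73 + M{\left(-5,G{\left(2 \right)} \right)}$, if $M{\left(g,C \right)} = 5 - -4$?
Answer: $-11525$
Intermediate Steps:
$G{\left(K \right)} = 2 - \frac{1}{2 K}$ ($G{\left(K \right)} = 2 - \frac{1}{K + K} = 2 - \frac{1}{2 K}$)
$M{\left(g,C \right)} = 9$ ($M{\left(g,C \right)} = 5 + 4 = 9$)
$\left(-158\right) 73 + M{\left(-5,G{\left(2 \right)} \right)} = \left(-158\right) 73 + 9 = -11534 + 9 = -11525$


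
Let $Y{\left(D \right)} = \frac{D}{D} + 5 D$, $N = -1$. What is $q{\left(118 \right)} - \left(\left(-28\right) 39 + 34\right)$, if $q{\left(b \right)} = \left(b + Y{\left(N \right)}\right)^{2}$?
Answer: $14054$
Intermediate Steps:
$Y{\left(D \right)} = 1 + 5 D$
$q{\left(b \right)} = \left(-4 + b\right)^{2}$ ($q{\left(b \right)} = \left(b + \left(1 + 5 \left(-1\right)\right)\right)^{2} = \left(b + \left(1 - 5\right)\right)^{2} = \left(b - 4\right)^{2} = \left(-4 + b\right)^{2}$)
$q{\left(118 \right)} - \left(\left(-28\right) 39 + 34\right) = \left(-4 + 118\right)^{2} - \left(\left(-28\right) 39 + 34\right) = 114^{2} - \left(-1092 + 34\right) = 12996 - -1058 = 12996 + 1058 = 14054$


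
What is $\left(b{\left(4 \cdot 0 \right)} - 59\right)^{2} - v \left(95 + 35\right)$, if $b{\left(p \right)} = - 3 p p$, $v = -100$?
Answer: $16481$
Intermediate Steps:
$b{\left(p \right)} = - 3 p^{2}$
$\left(b{\left(4 \cdot 0 \right)} - 59\right)^{2} - v \left(95 + 35\right) = \left(- 3 \left(4 \cdot 0\right)^{2} - 59\right)^{2} - - 100 \left(95 + 35\right) = \left(- 3 \cdot 0^{2} - 59\right)^{2} - \left(-100\right) 130 = \left(\left(-3\right) 0 - 59\right)^{2} - -13000 = \left(0 - 59\right)^{2} + 13000 = \left(-59\right)^{2} + 13000 = 3481 + 13000 = 16481$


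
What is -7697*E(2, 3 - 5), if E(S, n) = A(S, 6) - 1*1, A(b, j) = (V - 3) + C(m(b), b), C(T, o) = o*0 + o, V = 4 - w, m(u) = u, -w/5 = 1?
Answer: -53879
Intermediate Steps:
w = -5 (w = -5*1 = -5)
V = 9 (V = 4 - 1*(-5) = 4 + 5 = 9)
C(T, o) = o (C(T, o) = 0 + o = o)
A(b, j) = 6 + b (A(b, j) = (9 - 3) + b = 6 + b)
E(S, n) = 5 + S (E(S, n) = (6 + S) - 1*1 = (6 + S) - 1 = 5 + S)
-7697*E(2, 3 - 5) = -7697*(5 + 2) = -7697*7 = -53879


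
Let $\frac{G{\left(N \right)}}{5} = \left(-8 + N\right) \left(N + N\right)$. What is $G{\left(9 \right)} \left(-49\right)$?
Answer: $-4410$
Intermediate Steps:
$G{\left(N \right)} = 10 N \left(-8 + N\right)$ ($G{\left(N \right)} = 5 \left(-8 + N\right) \left(N + N\right) = 5 \left(-8 + N\right) 2 N = 5 \cdot 2 N \left(-8 + N\right) = 10 N \left(-8 + N\right)$)
$G{\left(9 \right)} \left(-49\right) = 10 \cdot 9 \left(-8 + 9\right) \left(-49\right) = 10 \cdot 9 \cdot 1 \left(-49\right) = 90 \left(-49\right) = -4410$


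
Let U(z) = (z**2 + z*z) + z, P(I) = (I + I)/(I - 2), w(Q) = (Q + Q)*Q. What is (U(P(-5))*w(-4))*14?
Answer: 17280/7 ≈ 2468.6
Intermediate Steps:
w(Q) = 2*Q**2 (w(Q) = (2*Q)*Q = 2*Q**2)
P(I) = 2*I/(-2 + I) (P(I) = (2*I)/(-2 + I) = 2*I/(-2 + I))
U(z) = z + 2*z**2 (U(z) = (z**2 + z**2) + z = 2*z**2 + z = z + 2*z**2)
(U(P(-5))*w(-4))*14 = (((2*(-5)/(-2 - 5))*(1 + 2*(2*(-5)/(-2 - 5))))*(2*(-4)**2))*14 = (((2*(-5)/(-7))*(1 + 2*(2*(-5)/(-7))))*(2*16))*14 = (((2*(-5)*(-1/7))*(1 + 2*(2*(-5)*(-1/7))))*32)*14 = ((10*(1 + 2*(10/7))/7)*32)*14 = ((10*(1 + 20/7)/7)*32)*14 = (((10/7)*(27/7))*32)*14 = ((270/49)*32)*14 = (8640/49)*14 = 17280/7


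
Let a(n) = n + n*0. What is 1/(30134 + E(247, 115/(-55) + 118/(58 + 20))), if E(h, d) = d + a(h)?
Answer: 429/13033201 ≈ 3.2916e-5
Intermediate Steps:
a(n) = n (a(n) = n + 0 = n)
E(h, d) = d + h
1/(30134 + E(247, 115/(-55) + 118/(58 + 20))) = 1/(30134 + ((115/(-55) + 118/(58 + 20)) + 247)) = 1/(30134 + ((115*(-1/55) + 118/78) + 247)) = 1/(30134 + ((-23/11 + 118*(1/78)) + 247)) = 1/(30134 + ((-23/11 + 59/39) + 247)) = 1/(30134 + (-248/429 + 247)) = 1/(30134 + 105715/429) = 1/(13033201/429) = 429/13033201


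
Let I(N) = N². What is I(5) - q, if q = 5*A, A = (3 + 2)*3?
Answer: -50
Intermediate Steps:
A = 15 (A = 5*3 = 15)
q = 75 (q = 5*15 = 75)
I(5) - q = 5² - 1*75 = 25 - 75 = -50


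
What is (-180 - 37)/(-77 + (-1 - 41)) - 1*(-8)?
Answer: 167/17 ≈ 9.8235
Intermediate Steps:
(-180 - 37)/(-77 + (-1 - 41)) - 1*(-8) = -217/(-77 - 42) + 8 = -217/(-119) + 8 = -217*(-1/119) + 8 = 31/17 + 8 = 167/17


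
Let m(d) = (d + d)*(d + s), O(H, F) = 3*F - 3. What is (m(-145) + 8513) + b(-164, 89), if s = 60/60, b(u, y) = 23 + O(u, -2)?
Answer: 50287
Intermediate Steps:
O(H, F) = -3 + 3*F
b(u, y) = 14 (b(u, y) = 23 + (-3 + 3*(-2)) = 23 + (-3 - 6) = 23 - 9 = 14)
s = 1 (s = 60*(1/60) = 1)
m(d) = 2*d*(1 + d) (m(d) = (d + d)*(d + 1) = (2*d)*(1 + d) = 2*d*(1 + d))
(m(-145) + 8513) + b(-164, 89) = (2*(-145)*(1 - 145) + 8513) + 14 = (2*(-145)*(-144) + 8513) + 14 = (41760 + 8513) + 14 = 50273 + 14 = 50287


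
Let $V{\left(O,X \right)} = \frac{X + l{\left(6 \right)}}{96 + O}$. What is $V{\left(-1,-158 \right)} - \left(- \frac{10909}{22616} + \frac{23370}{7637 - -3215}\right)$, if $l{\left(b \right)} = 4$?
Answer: $- \frac{19190107017}{5828934760} \approx -3.2922$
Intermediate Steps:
$V{\left(O,X \right)} = \frac{4 + X}{96 + O}$ ($V{\left(O,X \right)} = \frac{X + 4}{96 + O} = \frac{4 + X}{96 + O}$)
$V{\left(-1,-158 \right)} - \left(- \frac{10909}{22616} + \frac{23370}{7637 - -3215}\right) = \frac{4 - 158}{96 - 1} - \left(- \frac{10909}{22616} + \frac{23370}{7637 - -3215}\right) = \frac{1}{95} \left(-154\right) - \left(- \frac{10909}{22616} + \frac{23370}{7637 + 3215}\right) = \frac{1}{95} \left(-154\right) + \left(\frac{10909}{22616} - \frac{23370}{10852}\right) = - \frac{154}{95} + \left(\frac{10909}{22616} - \frac{11685}{5426}\right) = - \frac{154}{95} - \frac{102537863}{61357208} = - \frac{19190107017}{5828934760}$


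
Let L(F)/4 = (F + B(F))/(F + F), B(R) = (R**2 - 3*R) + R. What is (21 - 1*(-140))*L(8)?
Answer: 2254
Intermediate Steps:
B(R) = R**2 - 2*R
L(F) = 2*(F + F*(-2 + F))/F (L(F) = 4*((F + F*(-2 + F))/(F + F)) = 4*((F + F*(-2 + F))/((2*F))) = 4*((F + F*(-2 + F))*(1/(2*F))) = 4*((F + F*(-2 + F))/(2*F)) = 2*(F + F*(-2 + F))/F)
(21 - 1*(-140))*L(8) = (21 - 1*(-140))*(-2 + 2*8) = (21 + 140)*(-2 + 16) = 161*14 = 2254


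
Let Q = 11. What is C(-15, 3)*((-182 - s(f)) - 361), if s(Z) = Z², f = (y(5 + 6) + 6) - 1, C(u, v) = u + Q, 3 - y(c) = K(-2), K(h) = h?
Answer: 2572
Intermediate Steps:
y(c) = 5 (y(c) = 3 - 1*(-2) = 3 + 2 = 5)
C(u, v) = 11 + u (C(u, v) = u + 11 = 11 + u)
f = 10 (f = (5 + 6) - 1 = 11 - 1 = 10)
C(-15, 3)*((-182 - s(f)) - 361) = (11 - 15)*((-182 - 1*10²) - 361) = -4*((-182 - 1*100) - 361) = -4*((-182 - 100) - 361) = -4*(-282 - 361) = -4*(-643) = 2572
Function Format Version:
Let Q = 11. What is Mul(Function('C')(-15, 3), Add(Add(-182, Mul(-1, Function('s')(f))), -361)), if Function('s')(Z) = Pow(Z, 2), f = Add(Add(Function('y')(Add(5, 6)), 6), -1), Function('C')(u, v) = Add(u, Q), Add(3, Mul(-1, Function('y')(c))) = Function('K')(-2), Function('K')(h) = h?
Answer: 2572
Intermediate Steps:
Function('y')(c) = 5 (Function('y')(c) = Add(3, Mul(-1, -2)) = Add(3, 2) = 5)
Function('C')(u, v) = Add(11, u) (Function('C')(u, v) = Add(u, 11) = Add(11, u))
f = 10 (f = Add(Add(5, 6), -1) = Add(11, -1) = 10)
Mul(Function('C')(-15, 3), Add(Add(-182, Mul(-1, Function('s')(f))), -361)) = Mul(Add(11, -15), Add(Add(-182, Mul(-1, Pow(10, 2))), -361)) = Mul(-4, Add(Add(-182, Mul(-1, 100)), -361)) = Mul(-4, Add(Add(-182, -100), -361)) = Mul(-4, Add(-282, -361)) = Mul(-4, -643) = 2572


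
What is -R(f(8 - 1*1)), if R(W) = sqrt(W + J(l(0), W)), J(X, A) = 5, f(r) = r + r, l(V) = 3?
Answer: -sqrt(19) ≈ -4.3589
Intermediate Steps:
f(r) = 2*r
R(W) = sqrt(5 + W) (R(W) = sqrt(W + 5) = sqrt(5 + W))
-R(f(8 - 1*1)) = -sqrt(5 + 2*(8 - 1*1)) = -sqrt(5 + 2*(8 - 1)) = -sqrt(5 + 2*7) = -sqrt(5 + 14) = -sqrt(19)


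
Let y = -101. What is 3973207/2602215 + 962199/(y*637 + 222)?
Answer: -64260185828/4766886135 ≈ -13.481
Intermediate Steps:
3973207/2602215 + 962199/(y*637 + 222) = 3973207/2602215 + 962199/(-101*637 + 222) = 3973207*(1/2602215) + 962199/(-64337 + 222) = 567601/371745 + 962199/(-64115) = 567601/371745 + 962199*(-1/64115) = 567601/371745 - 962199/64115 = -64260185828/4766886135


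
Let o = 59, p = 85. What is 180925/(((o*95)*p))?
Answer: 7237/19057 ≈ 0.37976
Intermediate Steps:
180925/(((o*95)*p)) = 180925/(((59*95)*85)) = 180925/((5605*85)) = 180925/476425 = 180925*(1/476425) = 7237/19057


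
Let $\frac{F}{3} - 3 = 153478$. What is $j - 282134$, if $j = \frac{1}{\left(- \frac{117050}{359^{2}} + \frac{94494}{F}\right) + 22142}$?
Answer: $- \frac{123566857322387295739}{437972230720750} \approx -2.8213 \cdot 10^{5}$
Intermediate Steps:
$F = 460443$ ($F = 9 + 3 \cdot 153478 = 9 + 460434 = 460443$)
$j = \frac{19780784761}{437972230720750}$ ($j = \frac{1}{\left(- \frac{117050}{359^{2}} + \frac{94494}{460443}\right) + 22142} = \frac{1}{\left(- \frac{117050}{128881} + 94494 \cdot \frac{1}{460443}\right) + 22142} = \frac{1}{\left(\left(-117050\right) \frac{1}{128881} + \frac{31498}{153481}\right) + 22142} = \frac{1}{\left(- \frac{117050}{128881} + \frac{31498}{153481}\right) + 22142} = \frac{1}{- \frac{13905457312}{19780784761} + 22142} = \frac{1}{\frac{437972230720750}{19780784761}} = \frac{19780784761}{437972230720750} \approx 4.5164 \cdot 10^{-5}$)
$j - 282134 = \frac{19780784761}{437972230720750} - 282134 = - \frac{123566857322387295739}{437972230720750}$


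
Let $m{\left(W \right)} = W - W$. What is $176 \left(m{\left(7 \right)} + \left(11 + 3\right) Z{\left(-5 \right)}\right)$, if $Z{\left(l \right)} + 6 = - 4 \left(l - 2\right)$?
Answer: $54208$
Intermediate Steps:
$Z{\left(l \right)} = 2 - 4 l$ ($Z{\left(l \right)} = -6 - 4 \left(l - 2\right) = -6 - 4 \left(-2 + l\right) = -6 - \left(-8 + 4 l\right) = 2 - 4 l$)
$m{\left(W \right)} = 0$
$176 \left(m{\left(7 \right)} + \left(11 + 3\right) Z{\left(-5 \right)}\right) = 176 \left(0 + \left(11 + 3\right) \left(2 - -20\right)\right) = 176 \left(0 + 14 \left(2 + 20\right)\right) = 176 \left(0 + 14 \cdot 22\right) = 176 \left(0 + 308\right) = 176 \cdot 308 = 54208$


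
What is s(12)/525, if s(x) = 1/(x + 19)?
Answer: 1/16275 ≈ 6.1444e-5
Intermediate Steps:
s(x) = 1/(19 + x)
s(12)/525 = 1/((19 + 12)*525) = (1/525)/31 = (1/31)*(1/525) = 1/16275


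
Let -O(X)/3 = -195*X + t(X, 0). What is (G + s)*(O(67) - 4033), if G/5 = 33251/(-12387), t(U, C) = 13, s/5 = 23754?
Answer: 51667258366405/12387 ≈ 4.1711e+9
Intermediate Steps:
s = 118770 (s = 5*23754 = 118770)
G = -166255/12387 (G = 5*(33251/(-12387)) = 5*(33251*(-1/12387)) = 5*(-33251/12387) = -166255/12387 ≈ -13.422)
O(X) = -39 + 585*X (O(X) = -3*(-195*X + 13) = -3*(13 - 195*X) = -39 + 585*X)
(G + s)*(O(67) - 4033) = (-166255/12387 + 118770)*((-39 + 585*67) - 4033) = 1471037735*((-39 + 39195) - 4033)/12387 = 1471037735*(39156 - 4033)/12387 = (1471037735/12387)*35123 = 51667258366405/12387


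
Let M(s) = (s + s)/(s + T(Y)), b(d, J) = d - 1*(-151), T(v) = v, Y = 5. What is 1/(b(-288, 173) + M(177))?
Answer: -91/12290 ≈ -0.0074044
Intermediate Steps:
b(d, J) = 151 + d (b(d, J) = d + 151 = 151 + d)
M(s) = 2*s/(5 + s) (M(s) = (s + s)/(s + 5) = (2*s)/(5 + s) = 2*s/(5 + s))
1/(b(-288, 173) + M(177)) = 1/((151 - 288) + 2*177/(5 + 177)) = 1/(-137 + 2*177/182) = 1/(-137 + 2*177*(1/182)) = 1/(-137 + 177/91) = 1/(-12290/91) = -91/12290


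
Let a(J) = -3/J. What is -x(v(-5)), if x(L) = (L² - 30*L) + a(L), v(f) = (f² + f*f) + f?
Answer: -10124/15 ≈ -674.93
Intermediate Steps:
v(f) = f + 2*f² (v(f) = (f² + f²) + f = 2*f² + f = f + 2*f²)
x(L) = L² - 30*L - 3/L (x(L) = (L² - 30*L) - 3/L = L² - 30*L - 3/L)
-x(v(-5)) = -(-3 + (-5*(1 + 2*(-5)))²*(-30 - 5*(1 + 2*(-5))))/((-5*(1 + 2*(-5)))) = -(-3 + (-5*(1 - 10))²*(-30 - 5*(1 - 10)))/((-5*(1 - 10))) = -(-3 + (-5*(-9))²*(-30 - 5*(-9)))/((-5*(-9))) = -(-3 + 45²*(-30 + 45))/45 = -(-3 + 2025*15)/45 = -(-3 + 30375)/45 = -30372/45 = -1*10124/15 = -10124/15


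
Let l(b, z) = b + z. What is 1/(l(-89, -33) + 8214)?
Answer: 1/8092 ≈ 0.00012358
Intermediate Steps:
1/(l(-89, -33) + 8214) = 1/((-89 - 33) + 8214) = 1/(-122 + 8214) = 1/8092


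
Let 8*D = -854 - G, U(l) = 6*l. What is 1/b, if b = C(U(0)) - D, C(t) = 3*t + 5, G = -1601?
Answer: -8/707 ≈ -0.011315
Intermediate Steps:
C(t) = 5 + 3*t
D = 747/8 (D = (-854 - 1*(-1601))/8 = (-854 + 1601)/8 = (⅛)*747 = 747/8 ≈ 93.375)
b = -707/8 (b = (5 + 3*(6*0)) - 1*747/8 = (5 + 3*0) - 747/8 = (5 + 0) - 747/8 = 5 - 747/8 = -707/8 ≈ -88.375)
1/b = 1/(-707/8) = -8/707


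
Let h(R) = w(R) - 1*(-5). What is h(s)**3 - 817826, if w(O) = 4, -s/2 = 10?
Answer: -817097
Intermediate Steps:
s = -20 (s = -2*10 = -20)
h(R) = 9 (h(R) = 4 - 1*(-5) = 4 + 5 = 9)
h(s)**3 - 817826 = 9**3 - 817826 = 729 - 817826 = -817097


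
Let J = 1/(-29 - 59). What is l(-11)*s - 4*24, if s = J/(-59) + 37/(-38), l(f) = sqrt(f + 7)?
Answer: -96 - 96033*I/49324 ≈ -96.0 - 1.947*I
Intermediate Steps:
J = -1/88 (J = 1/(-88) = -1/88 ≈ -0.011364)
l(f) = sqrt(7 + f)
s = -96033/98648 (s = -1/88/(-59) + 37/(-38) = -1/88*(-1/59) + 37*(-1/38) = 1/5192 - 37/38 = -96033/98648 ≈ -0.97349)
l(-11)*s - 4*24 = sqrt(7 - 11)*(-96033/98648) - 4*24 = sqrt(-4)*(-96033/98648) - 96 = (2*I)*(-96033/98648) - 96 = -96033*I/49324 - 96 = -96 - 96033*I/49324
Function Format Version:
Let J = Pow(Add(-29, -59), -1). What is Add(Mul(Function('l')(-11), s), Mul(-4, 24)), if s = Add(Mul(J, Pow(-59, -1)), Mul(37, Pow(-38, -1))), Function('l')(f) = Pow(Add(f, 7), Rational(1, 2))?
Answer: Add(-96, Mul(Rational(-96033, 49324), I)) ≈ Add(-96.000, Mul(-1.9470, I))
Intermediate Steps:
J = Rational(-1, 88) (J = Pow(-88, -1) = Rational(-1, 88) ≈ -0.011364)
Function('l')(f) = Pow(Add(7, f), Rational(1, 2))
s = Rational(-96033, 98648) (s = Add(Mul(Rational(-1, 88), Pow(-59, -1)), Mul(37, Pow(-38, -1))) = Add(Mul(Rational(-1, 88), Rational(-1, 59)), Mul(37, Rational(-1, 38))) = Add(Rational(1, 5192), Rational(-37, 38)) = Rational(-96033, 98648) ≈ -0.97349)
Add(Mul(Function('l')(-11), s), Mul(-4, 24)) = Add(Mul(Pow(Add(7, -11), Rational(1, 2)), Rational(-96033, 98648)), Mul(-4, 24)) = Add(Mul(Pow(-4, Rational(1, 2)), Rational(-96033, 98648)), -96) = Add(Mul(Mul(2, I), Rational(-96033, 98648)), -96) = Add(Mul(Rational(-96033, 49324), I), -96) = Add(-96, Mul(Rational(-96033, 49324), I))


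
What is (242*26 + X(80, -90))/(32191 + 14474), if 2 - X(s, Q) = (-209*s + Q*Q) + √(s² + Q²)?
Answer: 14914/46665 - 2*√145/9333 ≈ 0.31702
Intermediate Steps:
X(s, Q) = 2 - Q² - √(Q² + s²) + 209*s (X(s, Q) = 2 - ((-209*s + Q*Q) + √(s² + Q²)) = 2 - ((-209*s + Q²) + √(Q² + s²)) = 2 - ((Q² - 209*s) + √(Q² + s²)) = 2 - (Q² + √(Q² + s²) - 209*s) = 2 + (-Q² - √(Q² + s²) + 209*s) = 2 - Q² - √(Q² + s²) + 209*s)
(242*26 + X(80, -90))/(32191 + 14474) = (242*26 + (2 - 1*(-90)² - √((-90)² + 80²) + 209*80))/(32191 + 14474) = (6292 + (2 - 1*8100 - √(8100 + 6400) + 16720))/46665 = (6292 + (2 - 8100 - √14500 + 16720))*(1/46665) = (6292 + (2 - 8100 - 10*√145 + 16720))*(1/46665) = (6292 + (8622 - 10*√145))*(1/46665) = (14914 - 10*√145)*(1/46665) = 14914/46665 - 2*√145/9333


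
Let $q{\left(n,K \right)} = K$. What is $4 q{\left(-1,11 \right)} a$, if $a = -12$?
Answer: $-528$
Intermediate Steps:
$4 q{\left(-1,11 \right)} a = 4 \cdot 11 \left(-12\right) = 44 \left(-12\right) = -528$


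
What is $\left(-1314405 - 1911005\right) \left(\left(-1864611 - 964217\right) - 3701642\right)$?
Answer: $21063443242700$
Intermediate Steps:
$\left(-1314405 - 1911005\right) \left(\left(-1864611 - 964217\right) - 3701642\right) = - 3225410 \left(-2828828 - 3701642\right) = \left(-3225410\right) \left(-6530470\right) = 21063443242700$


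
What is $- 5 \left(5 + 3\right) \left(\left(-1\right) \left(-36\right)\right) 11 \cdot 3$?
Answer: $-47520$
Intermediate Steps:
$- 5 \left(5 + 3\right) \left(\left(-1\right) \left(-36\right)\right) 11 \cdot 3 = \left(-5\right) 8 \cdot 36 \cdot 33 = \left(-40\right) 36 \cdot 33 = \left(-1440\right) 33 = -47520$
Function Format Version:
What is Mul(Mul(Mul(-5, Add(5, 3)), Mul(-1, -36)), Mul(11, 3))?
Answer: -47520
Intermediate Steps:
Mul(Mul(Mul(-5, Add(5, 3)), Mul(-1, -36)), Mul(11, 3)) = Mul(Mul(Mul(-5, 8), 36), 33) = Mul(Mul(-40, 36), 33) = Mul(-1440, 33) = -47520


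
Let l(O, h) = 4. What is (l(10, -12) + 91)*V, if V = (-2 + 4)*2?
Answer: 380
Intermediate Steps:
V = 4 (V = 2*2 = 4)
(l(10, -12) + 91)*V = (4 + 91)*4 = 95*4 = 380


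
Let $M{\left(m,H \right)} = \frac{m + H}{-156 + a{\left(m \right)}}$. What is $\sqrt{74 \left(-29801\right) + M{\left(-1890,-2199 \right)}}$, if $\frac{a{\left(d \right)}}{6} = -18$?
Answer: $\frac{i \sqrt{4269380478}}{44} \approx 1485.0 i$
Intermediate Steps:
$a{\left(d \right)} = -108$ ($a{\left(d \right)} = 6 \left(-18\right) = -108$)
$M{\left(m,H \right)} = - \frac{H}{264} - \frac{m}{264}$ ($M{\left(m,H \right)} = \frac{m + H}{-156 - 108} = \frac{H + m}{-264} = \left(H + m\right) \left(- \frac{1}{264}\right) = - \frac{H}{264} - \frac{m}{264}$)
$\sqrt{74 \left(-29801\right) + M{\left(-1890,-2199 \right)}} = \sqrt{74 \left(-29801\right) - - \frac{1363}{88}} = \sqrt{-2205274 + \left(\frac{733}{88} + \frac{315}{44}\right)} = \sqrt{-2205274 + \frac{1363}{88}} = \sqrt{- \frac{194062749}{88}} = \frac{i \sqrt{4269380478}}{44}$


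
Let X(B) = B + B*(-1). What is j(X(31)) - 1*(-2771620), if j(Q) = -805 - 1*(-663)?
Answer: 2771478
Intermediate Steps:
X(B) = 0 (X(B) = B - B = 0)
j(Q) = -142 (j(Q) = -805 + 663 = -142)
j(X(31)) - 1*(-2771620) = -142 - 1*(-2771620) = -142 + 2771620 = 2771478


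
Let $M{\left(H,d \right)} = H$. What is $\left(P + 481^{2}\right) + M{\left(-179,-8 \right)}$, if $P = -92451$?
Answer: $138731$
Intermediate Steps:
$\left(P + 481^{2}\right) + M{\left(-179,-8 \right)} = \left(-92451 + 481^{2}\right) - 179 = \left(-92451 + 231361\right) - 179 = 138910 - 179 = 138731$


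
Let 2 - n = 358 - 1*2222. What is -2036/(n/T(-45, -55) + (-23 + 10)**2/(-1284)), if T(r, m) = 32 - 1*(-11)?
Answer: -112411632/2388677 ≈ -47.060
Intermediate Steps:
T(r, m) = 43 (T(r, m) = 32 + 11 = 43)
n = 1866 (n = 2 - (358 - 1*2222) = 2 - (358 - 2222) = 2 - 1*(-1864) = 2 + 1864 = 1866)
-2036/(n/T(-45, -55) + (-23 + 10)**2/(-1284)) = -2036/(1866/43 + (-23 + 10)**2/(-1284)) = -2036/(1866*(1/43) + (-13)**2*(-1/1284)) = -2036/(1866/43 + 169*(-1/1284)) = -2036/(1866/43 - 169/1284) = -2036/2388677/55212 = -2036*55212/2388677 = -112411632/2388677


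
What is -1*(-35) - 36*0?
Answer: 35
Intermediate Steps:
-1*(-35) - 36*0 = 35 + 0 = 35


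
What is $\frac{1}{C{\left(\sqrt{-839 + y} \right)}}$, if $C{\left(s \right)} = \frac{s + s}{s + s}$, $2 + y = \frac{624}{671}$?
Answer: $1$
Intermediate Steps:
$y = - \frac{718}{671}$ ($y = -2 + \frac{624}{671} = - \frac{718}{671} \approx -1.07$)
$C{\left(s \right)} = 1$ ($C{\left(s \right)} = \frac{2 s}{2 s} = 2 s \frac{1}{2 s} = 1$)
$\frac{1}{C{\left(\sqrt{-839 + y} \right)}} = 1^{-1} = 1$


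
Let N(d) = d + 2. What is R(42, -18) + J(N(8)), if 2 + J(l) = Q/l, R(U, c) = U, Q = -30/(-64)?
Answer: 2563/64 ≈ 40.047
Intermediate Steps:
Q = 15/32 (Q = -30*(-1/64) = 15/32 ≈ 0.46875)
N(d) = 2 + d
J(l) = -2 + 15/(32*l)
R(42, -18) + J(N(8)) = 42 + (-2 + 15/(32*(2 + 8))) = 42 + (-2 + (15/32)/10) = 42 + (-2 + (15/32)*(⅒)) = 42 + (-2 + 3/64) = 42 - 125/64 = 2563/64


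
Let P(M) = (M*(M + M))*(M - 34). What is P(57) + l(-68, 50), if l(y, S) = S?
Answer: 149504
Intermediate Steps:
P(M) = 2*M²*(-34 + M) (P(M) = (M*(2*M))*(-34 + M) = (2*M²)*(-34 + M) = 2*M²*(-34 + M))
P(57) + l(-68, 50) = 2*57²*(-34 + 57) + 50 = 2*3249*23 + 50 = 149454 + 50 = 149504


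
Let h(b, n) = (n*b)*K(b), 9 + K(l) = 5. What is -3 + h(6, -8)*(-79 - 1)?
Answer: -15363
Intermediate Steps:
K(l) = -4 (K(l) = -9 + 5 = -4)
h(b, n) = -4*b*n (h(b, n) = (n*b)*(-4) = (b*n)*(-4) = -4*b*n)
-3 + h(6, -8)*(-79 - 1) = -3 + (-4*6*(-8))*(-79 - 1) = -3 + 192*(-80) = -3 - 15360 = -15363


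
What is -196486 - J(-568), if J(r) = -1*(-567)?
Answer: -197053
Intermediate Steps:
J(r) = 567
-196486 - J(-568) = -196486 - 1*567 = -196486 - 567 = -197053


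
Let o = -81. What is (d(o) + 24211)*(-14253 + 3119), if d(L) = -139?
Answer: -268017648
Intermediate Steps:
(d(o) + 24211)*(-14253 + 3119) = (-139 + 24211)*(-14253 + 3119) = 24072*(-11134) = -268017648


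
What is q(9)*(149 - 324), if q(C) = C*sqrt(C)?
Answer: -4725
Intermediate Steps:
q(C) = C**(3/2)
q(9)*(149 - 324) = 9**(3/2)*(149 - 324) = 27*(-175) = -4725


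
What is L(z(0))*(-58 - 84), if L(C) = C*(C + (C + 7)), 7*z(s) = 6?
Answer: -51972/49 ≈ -1060.7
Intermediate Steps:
z(s) = 6/7 (z(s) = (1/7)*6 = 6/7)
L(C) = C*(7 + 2*C) (L(C) = C*(C + (7 + C)) = C*(7 + 2*C))
L(z(0))*(-58 - 84) = (6*(7 + 2*(6/7))/7)*(-58 - 84) = (6*(7 + 12/7)/7)*(-142) = ((6/7)*(61/7))*(-142) = (366/49)*(-142) = -51972/49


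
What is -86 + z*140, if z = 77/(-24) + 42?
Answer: 32069/6 ≈ 5344.8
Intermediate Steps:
z = 931/24 (z = 77*(-1/24) + 42 = -77/24 + 42 = 931/24 ≈ 38.792)
-86 + z*140 = -86 + (931/24)*140 = -86 + 32585/6 = 32069/6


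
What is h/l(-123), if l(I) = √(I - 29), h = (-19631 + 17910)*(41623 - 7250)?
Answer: 59155933*I*√38/76 ≈ 4.7982e+6*I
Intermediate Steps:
h = -59155933 (h = -1721*34373 = -59155933)
l(I) = √(-29 + I)
h/l(-123) = -59155933/√(-29 - 123) = -59155933*(-I*√38/76) = -(-59155933)*I*√38/76 = 59155933*I*√38/76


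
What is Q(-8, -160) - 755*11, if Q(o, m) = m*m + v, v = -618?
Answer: 16677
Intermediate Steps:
Q(o, m) = -618 + m² (Q(o, m) = m*m - 618 = m² - 618 = -618 + m²)
Q(-8, -160) - 755*11 = (-618 + (-160)²) - 755*11 = (-618 + 25600) - 8305 = 24982 - 8305 = 16677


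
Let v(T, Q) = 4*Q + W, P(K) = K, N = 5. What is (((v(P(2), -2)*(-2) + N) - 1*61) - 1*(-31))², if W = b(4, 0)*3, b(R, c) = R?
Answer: 1089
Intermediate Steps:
W = 12 (W = 4*3 = 12)
v(T, Q) = 12 + 4*Q (v(T, Q) = 4*Q + 12 = 12 + 4*Q)
(((v(P(2), -2)*(-2) + N) - 1*61) - 1*(-31))² = ((((12 + 4*(-2))*(-2) + 5) - 1*61) - 1*(-31))² = ((((12 - 8)*(-2) + 5) - 61) + 31)² = (((4*(-2) + 5) - 61) + 31)² = (((-8 + 5) - 61) + 31)² = ((-3 - 61) + 31)² = (-64 + 31)² = (-33)² = 1089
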